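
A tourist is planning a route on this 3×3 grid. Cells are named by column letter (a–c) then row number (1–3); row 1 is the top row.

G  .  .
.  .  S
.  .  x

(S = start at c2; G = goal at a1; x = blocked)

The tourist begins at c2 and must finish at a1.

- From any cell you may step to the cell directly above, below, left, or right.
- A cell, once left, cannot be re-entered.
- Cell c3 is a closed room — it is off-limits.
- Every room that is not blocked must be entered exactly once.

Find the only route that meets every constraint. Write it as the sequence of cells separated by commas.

Need to visit all 8 open cells exactly once, starting at c2 and ending at a1.
Cell c1 has only two open neighbours (c2 and b1), so the path must pass straight through it: one of those is the cell it's entered from and the other is where it exits.
Route from c2: up 1 to c1, left 1 to b1, down 2 to b3, left 1 to a3, up 2 to a1 — 7 moves in all.
Check: all 8 open cells covered.

c2, c1, b1, b2, b3, a3, a2, a1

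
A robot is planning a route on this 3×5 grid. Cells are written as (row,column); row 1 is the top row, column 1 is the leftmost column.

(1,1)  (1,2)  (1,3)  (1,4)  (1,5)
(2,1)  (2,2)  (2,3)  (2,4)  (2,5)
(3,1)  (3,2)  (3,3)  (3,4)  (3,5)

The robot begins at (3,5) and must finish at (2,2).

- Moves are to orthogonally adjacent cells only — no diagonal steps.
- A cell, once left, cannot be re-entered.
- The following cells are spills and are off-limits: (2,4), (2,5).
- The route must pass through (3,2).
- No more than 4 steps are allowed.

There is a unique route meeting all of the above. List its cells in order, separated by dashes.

(3,5) - (3,4) - (3,3) - (3,2) - (2,2)

The budget equals the shortest possible length, so every move has to be on a shortest route through the required cells.
Route from (3,5): 3× left (reaching (3,2)), up to (2,2) — 4 moves in all.
Check: all required cells visited; 4 ≤ 4 moves.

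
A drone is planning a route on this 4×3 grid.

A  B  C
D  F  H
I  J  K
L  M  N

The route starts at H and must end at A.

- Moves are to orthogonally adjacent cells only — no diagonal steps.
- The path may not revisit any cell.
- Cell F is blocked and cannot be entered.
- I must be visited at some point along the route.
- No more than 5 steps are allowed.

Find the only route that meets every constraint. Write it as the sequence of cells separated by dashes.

H - K - J - I - D - A

Any route must reach I and still end at A within 5 moves, so the order of the required stops is forced.
Route from H: down to K, 2× left (reaching I), 2× up (reaching A) — 5 moves in all.
Check: all required cells visited; 5 ≤ 5 moves.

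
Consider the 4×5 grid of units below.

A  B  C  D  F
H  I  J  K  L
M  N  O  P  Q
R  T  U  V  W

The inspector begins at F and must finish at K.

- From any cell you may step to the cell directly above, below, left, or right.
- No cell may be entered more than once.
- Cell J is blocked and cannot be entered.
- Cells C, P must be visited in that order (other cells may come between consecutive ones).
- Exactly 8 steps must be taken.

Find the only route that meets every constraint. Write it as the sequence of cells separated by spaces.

The waypoints must appear in the order C, P, with no cell reused.
Route from F: 3× left (reaching B), 2× down (reaching N), 2× right (reaching P), up to K — 8 moves in all.
Check: order respected (C at step 2, P at step 7); 8 moves as required.

F D C B I N O P K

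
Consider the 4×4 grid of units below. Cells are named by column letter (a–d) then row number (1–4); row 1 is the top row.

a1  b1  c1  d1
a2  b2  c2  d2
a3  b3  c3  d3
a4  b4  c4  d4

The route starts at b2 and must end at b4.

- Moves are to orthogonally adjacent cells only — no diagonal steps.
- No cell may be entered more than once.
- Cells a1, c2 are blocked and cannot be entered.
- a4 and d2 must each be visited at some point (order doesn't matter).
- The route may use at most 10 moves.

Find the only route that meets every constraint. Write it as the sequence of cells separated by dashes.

b2 - b1 - c1 - d1 - d2 - d3 - c3 - b3 - a3 - a4 - b4

Any route must reach a4 and d2 and still end at b4 within 10 moves, so the order of the required stops is forced.
Route from b2: up to b1, 2× right (reaching d1), 2× down (reaching d3), 3× left (reaching a3), down to a4, right to b4 — 10 moves in all.
Check: all required cells visited; 10 ≤ 10 moves.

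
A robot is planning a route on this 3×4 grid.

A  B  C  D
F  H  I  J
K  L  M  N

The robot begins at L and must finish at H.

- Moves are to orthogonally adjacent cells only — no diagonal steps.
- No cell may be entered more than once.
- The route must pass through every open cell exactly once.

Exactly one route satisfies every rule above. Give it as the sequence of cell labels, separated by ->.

L -> K -> F -> A -> B -> C -> D -> J -> N -> M -> I -> H

Need to visit all 12 open cells exactly once, starting at L and ending at H.
Cell K has only two open neighbours (F and L), so the path must pass straight through it: one of those is the cell it's entered from and the other is where it exits.
Route from L: left to K, 2× up (reaching A), 3× right (reaching D), 2× down (reaching N), left to M, up to I, left to H — 11 moves in all.
Check: all 12 open cells covered.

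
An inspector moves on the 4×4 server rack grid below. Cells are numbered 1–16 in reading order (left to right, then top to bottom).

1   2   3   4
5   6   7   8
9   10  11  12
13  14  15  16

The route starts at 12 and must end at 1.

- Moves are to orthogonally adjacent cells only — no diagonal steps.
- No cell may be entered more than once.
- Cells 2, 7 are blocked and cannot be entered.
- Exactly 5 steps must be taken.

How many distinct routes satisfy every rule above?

Need simple routes of exactly 5 moves from 12 to 1 (Manhattan distance 5, so 0 moves are spent on a detour and 0 undoing it).
Enumerating: 12 11 10 6 5 1 | 12 11 10 9 5 1.
That gives 2 routes.

2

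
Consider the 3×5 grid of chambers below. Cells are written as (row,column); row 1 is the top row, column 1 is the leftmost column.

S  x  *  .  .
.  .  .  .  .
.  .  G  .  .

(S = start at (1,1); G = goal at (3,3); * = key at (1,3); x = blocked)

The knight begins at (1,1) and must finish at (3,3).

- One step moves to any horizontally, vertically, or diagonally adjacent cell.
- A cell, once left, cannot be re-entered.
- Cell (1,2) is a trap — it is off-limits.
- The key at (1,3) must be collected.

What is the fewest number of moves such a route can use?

4

Any route passes through (1,3) somewhere between (1,1) and (3,3). Summing Chebyshev distances along the two legs ((1,1) → (1,3) → (3,3)) gives a lower bound of 2 + 2 = 4 moves.
A route of 4 moves achieves this: (1,1) → (2,2) → (1,3) → (2,3) → (3,3).
Since 4 matches the lower bound, it is optimal.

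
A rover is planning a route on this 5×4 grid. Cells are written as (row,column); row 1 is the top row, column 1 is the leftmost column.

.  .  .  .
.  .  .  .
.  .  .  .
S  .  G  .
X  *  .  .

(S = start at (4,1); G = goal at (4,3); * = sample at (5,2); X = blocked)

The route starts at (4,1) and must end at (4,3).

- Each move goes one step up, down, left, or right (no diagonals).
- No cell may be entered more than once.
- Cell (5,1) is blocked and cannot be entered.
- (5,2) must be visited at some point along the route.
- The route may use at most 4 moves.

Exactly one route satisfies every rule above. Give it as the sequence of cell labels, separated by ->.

The budget equals the shortest possible length, so every move has to be on a shortest route through the required cells.
Route from (4,1): right to (4,2), down to (5,2), right to (5,3), up to (4,3) — 4 moves in all.
Check: all required cells visited; 4 ≤ 4 moves.

(4,1) -> (4,2) -> (5,2) -> (5,3) -> (4,3)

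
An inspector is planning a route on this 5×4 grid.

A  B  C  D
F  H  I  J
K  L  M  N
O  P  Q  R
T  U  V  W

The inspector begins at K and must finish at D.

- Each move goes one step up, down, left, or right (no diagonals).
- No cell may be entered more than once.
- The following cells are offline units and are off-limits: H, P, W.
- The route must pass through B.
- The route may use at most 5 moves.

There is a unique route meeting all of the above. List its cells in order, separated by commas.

Any route must reach B and still end at D within 5 moves, so the order of the required stops is forced.
Route from K: up 2 to A, right 3 to D — 5 moves in all.
Check: all required cells visited; 5 ≤ 5 moves.

K, F, A, B, C, D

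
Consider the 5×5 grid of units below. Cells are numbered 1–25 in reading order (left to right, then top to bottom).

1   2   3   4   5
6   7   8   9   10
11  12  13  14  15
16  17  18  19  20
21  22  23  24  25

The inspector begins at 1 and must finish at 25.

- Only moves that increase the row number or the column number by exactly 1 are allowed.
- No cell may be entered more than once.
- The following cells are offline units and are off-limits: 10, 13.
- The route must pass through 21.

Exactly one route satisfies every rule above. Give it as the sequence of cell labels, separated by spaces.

Moves only go right or down, so the column and row indices never decrease.
Route from 1: 4× down (reaching 21), 4× right (reaching 25) — 8 moves in all.
Check: all required cells visited.

1 6 11 16 21 22 23 24 25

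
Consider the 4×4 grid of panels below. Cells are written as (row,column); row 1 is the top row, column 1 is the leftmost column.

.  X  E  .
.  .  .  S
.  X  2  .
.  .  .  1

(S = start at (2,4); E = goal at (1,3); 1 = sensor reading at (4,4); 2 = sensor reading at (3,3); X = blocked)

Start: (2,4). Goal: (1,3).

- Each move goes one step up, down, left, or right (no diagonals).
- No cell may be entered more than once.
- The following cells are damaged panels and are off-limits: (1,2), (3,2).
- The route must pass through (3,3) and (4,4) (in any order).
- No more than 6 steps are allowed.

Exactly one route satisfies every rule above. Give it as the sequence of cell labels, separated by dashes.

The budget equals the shortest possible length, so every move has to be on a shortest route through the required cells.
Route from (2,4): 2× down (reaching (4,4)), left to (4,3), 3× up (reaching (1,3)) — 6 moves in all.
Check: all required cells visited; 6 ≤ 6 moves.

(2,4) - (3,4) - (4,4) - (4,3) - (3,3) - (2,3) - (1,3)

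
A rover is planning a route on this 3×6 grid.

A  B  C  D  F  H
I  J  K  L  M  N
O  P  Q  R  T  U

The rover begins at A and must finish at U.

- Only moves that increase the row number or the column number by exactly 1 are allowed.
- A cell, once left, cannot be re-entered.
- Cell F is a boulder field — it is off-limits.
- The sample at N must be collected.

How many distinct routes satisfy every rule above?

4

A right/down-only route from A to U makes exactly 2 down-moves and 5 right-moves in some order.
With no other constraints that would be C(7,2) = 21 routes.
Split at N and multiply the segment counts (each segment already excludes blocked cells): A→N: 4; N→U: 1; product = 4.
That gives 4 routes.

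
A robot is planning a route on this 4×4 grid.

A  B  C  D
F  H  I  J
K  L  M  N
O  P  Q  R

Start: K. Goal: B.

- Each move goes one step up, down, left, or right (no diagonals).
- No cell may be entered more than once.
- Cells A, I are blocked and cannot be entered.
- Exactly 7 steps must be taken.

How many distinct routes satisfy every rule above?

Need simple routes of exactly 7 moves from K to B (Manhattan distance 3, so 2 moves are spent on a detour and 2 undoing it).
Enumerating: K O P Q M L H B | K L M N J D C B.
That gives 2 routes.

2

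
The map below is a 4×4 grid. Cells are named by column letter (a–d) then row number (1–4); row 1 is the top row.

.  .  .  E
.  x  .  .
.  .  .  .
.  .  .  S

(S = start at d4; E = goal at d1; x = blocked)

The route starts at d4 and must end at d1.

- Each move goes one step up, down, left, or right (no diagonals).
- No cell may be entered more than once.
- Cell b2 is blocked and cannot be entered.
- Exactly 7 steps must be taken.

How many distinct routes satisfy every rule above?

Need simple routes of exactly 7 moves from d4 to d1 (Manhattan distance 3, so 2 moves are spent on a detour and 2 undoing it).
Enumerating: d4 c4 c3 d3 d2 c2 c1 d1 | d4 c4 b4 b3 c3 c2 c1 d1 | d4 c4 b4 b3 c3 c2 d2 d1 | d4 c4 b4 b3 c3 d3 d2 d1.
That gives 4 routes.

4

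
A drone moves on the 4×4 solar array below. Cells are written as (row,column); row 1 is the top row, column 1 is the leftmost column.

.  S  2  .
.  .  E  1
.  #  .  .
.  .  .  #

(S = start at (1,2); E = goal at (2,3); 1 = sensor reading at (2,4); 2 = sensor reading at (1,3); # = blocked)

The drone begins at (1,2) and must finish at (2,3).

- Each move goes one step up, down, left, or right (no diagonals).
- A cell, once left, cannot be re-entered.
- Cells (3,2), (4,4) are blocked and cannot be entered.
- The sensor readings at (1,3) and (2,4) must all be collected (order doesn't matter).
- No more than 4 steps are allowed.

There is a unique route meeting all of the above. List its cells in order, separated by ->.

The 4-move cap with required stops at (1,3), (2,4) leaves no slack for detours.
Route from (1,2): right 2 to (1,4), down 1 to (2,4), left 1 to (2,3) — 4 moves in all.
Check: all required cells visited; 4 ≤ 4 moves.

(1,2) -> (1,3) -> (1,4) -> (2,4) -> (2,3)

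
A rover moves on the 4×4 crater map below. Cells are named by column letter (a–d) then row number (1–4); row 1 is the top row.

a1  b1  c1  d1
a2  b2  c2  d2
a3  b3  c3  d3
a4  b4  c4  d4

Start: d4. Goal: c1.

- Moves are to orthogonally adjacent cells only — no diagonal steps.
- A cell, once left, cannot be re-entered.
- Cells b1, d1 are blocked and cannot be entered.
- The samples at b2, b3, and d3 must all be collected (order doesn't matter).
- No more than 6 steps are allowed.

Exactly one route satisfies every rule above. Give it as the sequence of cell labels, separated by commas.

The 6-move cap with required stops at b2, b3, d3 leaves no slack for detours.
Route from d4: up to d3, 2× left (reaching b3), up to b2, right to c2, up to c1 — 6 moves in all.
Check: all required cells visited; 6 ≤ 6 moves.

d4, d3, c3, b3, b2, c2, c1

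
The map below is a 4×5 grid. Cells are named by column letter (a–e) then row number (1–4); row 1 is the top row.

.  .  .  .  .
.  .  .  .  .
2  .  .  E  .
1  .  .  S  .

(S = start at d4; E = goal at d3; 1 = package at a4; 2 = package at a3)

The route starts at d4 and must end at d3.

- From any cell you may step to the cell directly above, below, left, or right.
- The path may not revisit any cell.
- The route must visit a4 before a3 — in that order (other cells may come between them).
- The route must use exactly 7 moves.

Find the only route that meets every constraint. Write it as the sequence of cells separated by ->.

The waypoints must appear in the order a4, a3, with no cell reused.
Route from d4: left 3 to a4, up 1 to a3, right 3 to d3 — 7 moves in all.
Check: order respected (1 at step 3, 2 at step 4); 7 moves as required.

d4 -> c4 -> b4 -> a4 -> a3 -> b3 -> c3 -> d3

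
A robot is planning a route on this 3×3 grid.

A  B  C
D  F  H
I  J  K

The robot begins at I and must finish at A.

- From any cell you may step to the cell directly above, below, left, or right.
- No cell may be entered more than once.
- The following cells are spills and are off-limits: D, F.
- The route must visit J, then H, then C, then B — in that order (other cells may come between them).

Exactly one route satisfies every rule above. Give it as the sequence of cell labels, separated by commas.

I, J, K, H, C, B, A

The waypoints must appear in the order J, H, C, B, with no cell reused.
Route from I: 2× right (reaching K), 2× up (reaching C), 2× left (reaching A) — 6 moves in all.
Check: order respected (J at step 1, H at step 3, C at step 4, B at step 5).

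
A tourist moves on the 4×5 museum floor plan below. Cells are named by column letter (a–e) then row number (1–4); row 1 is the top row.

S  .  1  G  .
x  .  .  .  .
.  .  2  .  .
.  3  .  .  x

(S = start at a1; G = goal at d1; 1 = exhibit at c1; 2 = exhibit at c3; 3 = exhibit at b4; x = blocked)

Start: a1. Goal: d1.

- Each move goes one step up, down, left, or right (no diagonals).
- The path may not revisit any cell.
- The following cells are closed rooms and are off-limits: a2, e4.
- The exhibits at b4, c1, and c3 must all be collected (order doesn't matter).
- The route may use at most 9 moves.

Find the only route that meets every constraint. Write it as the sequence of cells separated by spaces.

a1 b1 b2 b3 b4 c4 c3 c2 c1 d1

The 9-move cap with required stops at b4, c1, c3 leaves no slack for detours.
Route from a1: right 1 to b1, down 3 to b4, right 1 to c4, up 3 to c1, right 1 to d1 — 9 moves in all.
Check: all required cells visited; 9 ≤ 9 moves.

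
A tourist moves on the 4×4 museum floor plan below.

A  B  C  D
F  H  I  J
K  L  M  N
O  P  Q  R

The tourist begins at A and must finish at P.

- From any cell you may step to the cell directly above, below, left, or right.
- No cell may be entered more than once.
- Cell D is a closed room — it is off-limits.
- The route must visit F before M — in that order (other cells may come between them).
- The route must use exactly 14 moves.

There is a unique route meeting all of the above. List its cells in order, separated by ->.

The waypoints must appear in the order F, M, with no cell reused.
Route from A: down 1 to F, right 1 to H, up 1 to B, right 1 to C, down 1 to I, right 1 to J, down 2 to R, left 1 to Q, up 1 to M, left 2 to K, down 1 to O, right 1 to P — 14 moves in all.
Check: order respected (F at step 1, M at step 10); 14 moves as required.

A -> F -> H -> B -> C -> I -> J -> N -> R -> Q -> M -> L -> K -> O -> P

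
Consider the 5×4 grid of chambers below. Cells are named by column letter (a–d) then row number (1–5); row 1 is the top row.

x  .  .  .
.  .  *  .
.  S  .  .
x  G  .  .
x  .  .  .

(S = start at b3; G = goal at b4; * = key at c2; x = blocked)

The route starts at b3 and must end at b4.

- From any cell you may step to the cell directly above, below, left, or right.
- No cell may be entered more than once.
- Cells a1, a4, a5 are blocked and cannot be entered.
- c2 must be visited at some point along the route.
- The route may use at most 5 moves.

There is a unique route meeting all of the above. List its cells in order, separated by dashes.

b3 - b2 - c2 - c3 - c4 - b4

Any route must reach c2 and still end at b4 within 5 moves, so the order of the required stops is forced.
Route from b3: up to b2, right to c2, 2× down (reaching c4), left to b4 — 5 moves in all.
Check: all required cells visited; 5 ≤ 5 moves.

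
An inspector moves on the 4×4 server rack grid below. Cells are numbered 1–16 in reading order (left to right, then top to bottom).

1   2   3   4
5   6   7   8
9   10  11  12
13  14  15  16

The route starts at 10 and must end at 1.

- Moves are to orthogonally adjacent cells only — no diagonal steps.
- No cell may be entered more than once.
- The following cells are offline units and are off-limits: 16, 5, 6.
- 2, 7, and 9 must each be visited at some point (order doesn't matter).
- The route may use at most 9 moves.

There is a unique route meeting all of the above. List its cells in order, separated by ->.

10 -> 9 -> 13 -> 14 -> 15 -> 11 -> 7 -> 3 -> 2 -> 1

The budget equals the shortest possible length, so every move has to be on a shortest route through the required cells.
Route from 10: left to 9, down to 13, 2× right (reaching 15), 3× up (reaching 3), 2× left (reaching 1) — 9 moves in all.
Check: all required cells visited; 9 ≤ 9 moves.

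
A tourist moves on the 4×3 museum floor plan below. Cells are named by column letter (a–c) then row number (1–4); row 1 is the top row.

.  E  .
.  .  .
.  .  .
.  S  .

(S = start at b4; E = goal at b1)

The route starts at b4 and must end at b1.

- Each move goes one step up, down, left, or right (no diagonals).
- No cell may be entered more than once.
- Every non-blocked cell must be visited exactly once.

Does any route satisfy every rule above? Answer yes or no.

no

Exhausting the options from b4, every branch either would have to re-enter a cell already used or reaches the goal with a constraint still unmet.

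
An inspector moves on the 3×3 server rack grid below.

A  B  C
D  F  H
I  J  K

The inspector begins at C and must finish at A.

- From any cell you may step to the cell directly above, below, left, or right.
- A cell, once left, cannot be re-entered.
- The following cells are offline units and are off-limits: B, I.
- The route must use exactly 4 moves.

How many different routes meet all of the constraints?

1

Need simple routes of exactly 4 moves from C to A (Manhattan distance 2, so 1 moves are spent on a detour and 1 undoing it).
Enumerating: C H F D A.
That gives 1 route.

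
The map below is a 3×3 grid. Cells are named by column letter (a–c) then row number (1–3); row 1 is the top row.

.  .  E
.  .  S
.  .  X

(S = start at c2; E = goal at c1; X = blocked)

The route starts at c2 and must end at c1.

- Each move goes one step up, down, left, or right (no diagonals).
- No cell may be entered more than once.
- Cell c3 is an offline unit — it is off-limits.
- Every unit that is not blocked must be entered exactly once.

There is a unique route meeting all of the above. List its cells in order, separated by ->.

Need to visit all 8 open cells exactly once, starting at c2 and ending at c1.
Route from c2: left 1 to b2, down 1 to b3, left 1 to a3, up 2 to a1, right 2 to c1 — 7 moves in all.
Check: all 8 open cells covered.

c2 -> b2 -> b3 -> a3 -> a2 -> a1 -> b1 -> c1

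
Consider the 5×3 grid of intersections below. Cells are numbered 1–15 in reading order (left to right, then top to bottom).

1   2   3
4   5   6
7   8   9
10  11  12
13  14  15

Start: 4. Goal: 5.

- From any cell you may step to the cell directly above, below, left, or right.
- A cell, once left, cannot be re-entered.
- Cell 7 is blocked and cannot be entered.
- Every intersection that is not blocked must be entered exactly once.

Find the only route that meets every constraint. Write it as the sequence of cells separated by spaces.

4 1 2 3 6 9 12 15 14 13 10 11 8 5

Need to visit all 14 open cells exactly once, starting at 4 and ending at 5.
Route from 4: up to 1, 2× right (reaching 3), 4× down (reaching 15), 2× left (reaching 13), up to 10, right to 11, 2× up (reaching 5) — 13 moves in all.
Check: all 14 open cells covered.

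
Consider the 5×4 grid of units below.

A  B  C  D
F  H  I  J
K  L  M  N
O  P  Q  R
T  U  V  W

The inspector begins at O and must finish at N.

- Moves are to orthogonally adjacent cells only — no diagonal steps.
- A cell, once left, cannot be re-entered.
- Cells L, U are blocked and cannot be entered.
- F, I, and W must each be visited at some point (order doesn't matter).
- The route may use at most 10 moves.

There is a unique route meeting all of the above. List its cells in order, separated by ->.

The budget equals the shortest possible length, so every move has to be on a shortest route through the required cells.
Route from O: 2× up (reaching F), 2× right (reaching I), 3× down (reaching V), right to W, 2× up (reaching N) — 10 moves in all.
Check: all required cells visited; 10 ≤ 10 moves.

O -> K -> F -> H -> I -> M -> Q -> V -> W -> R -> N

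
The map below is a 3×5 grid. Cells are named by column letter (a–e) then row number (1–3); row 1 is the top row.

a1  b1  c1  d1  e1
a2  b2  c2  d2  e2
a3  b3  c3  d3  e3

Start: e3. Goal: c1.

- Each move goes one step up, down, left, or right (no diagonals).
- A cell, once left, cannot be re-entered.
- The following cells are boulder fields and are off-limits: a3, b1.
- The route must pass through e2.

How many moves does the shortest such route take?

4

Any route passes through e2 somewhere between e3 and c1. Summing Manhattan distances along the two legs (e3 → e2 → c1) gives a lower bound of 1 + 3 = 4 moves.
A route of 4 moves achieves this: e3 → e2 → e1 → d1 → c1.
Since 4 matches the lower bound, it is optimal.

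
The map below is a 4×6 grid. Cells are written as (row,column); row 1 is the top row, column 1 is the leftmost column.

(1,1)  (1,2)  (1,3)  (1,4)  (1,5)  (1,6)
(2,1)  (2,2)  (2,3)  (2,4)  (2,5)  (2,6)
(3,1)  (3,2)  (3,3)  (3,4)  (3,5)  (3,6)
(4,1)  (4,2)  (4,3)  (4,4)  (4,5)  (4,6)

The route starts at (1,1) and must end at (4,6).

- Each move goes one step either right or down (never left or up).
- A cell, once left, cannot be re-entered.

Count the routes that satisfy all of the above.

A right/down-only route from (1,1) to (4,6) makes exactly 3 down-moves and 5 right-moves in some order.
With no other constraints that would be C(8,3) = 56 routes.
That gives 56 routes.

56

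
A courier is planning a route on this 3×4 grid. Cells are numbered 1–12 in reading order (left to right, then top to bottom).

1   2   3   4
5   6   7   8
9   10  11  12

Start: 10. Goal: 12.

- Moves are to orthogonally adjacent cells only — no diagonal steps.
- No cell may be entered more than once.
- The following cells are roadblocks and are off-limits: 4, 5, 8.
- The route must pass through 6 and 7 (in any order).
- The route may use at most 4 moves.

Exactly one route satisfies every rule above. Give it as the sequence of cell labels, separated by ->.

The 4-move cap with required stops at 6, 7 leaves no slack for detours.
Route from 10: up to 6, right to 7, down to 11, right to 12 — 4 moves in all.
Check: all required cells visited; 4 ≤ 4 moves.

10 -> 6 -> 7 -> 11 -> 12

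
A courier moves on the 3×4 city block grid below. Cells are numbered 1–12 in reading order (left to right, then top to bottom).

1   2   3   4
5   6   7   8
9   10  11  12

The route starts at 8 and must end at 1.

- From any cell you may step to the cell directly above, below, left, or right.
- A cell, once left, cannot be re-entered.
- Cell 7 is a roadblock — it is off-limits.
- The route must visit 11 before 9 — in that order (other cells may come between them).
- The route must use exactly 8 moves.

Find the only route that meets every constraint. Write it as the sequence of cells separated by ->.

8 -> 12 -> 11 -> 10 -> 9 -> 5 -> 6 -> 2 -> 1

The waypoints must appear in the order 11, 9, with no cell reused.
Route from 8: down 1 to 12, left 3 to 9, up 1 to 5, right 1 to 6, up 1 to 2, left 1 to 1 — 8 moves in all.
Check: order respected (11 at step 2, 9 at step 4); 8 moves as required.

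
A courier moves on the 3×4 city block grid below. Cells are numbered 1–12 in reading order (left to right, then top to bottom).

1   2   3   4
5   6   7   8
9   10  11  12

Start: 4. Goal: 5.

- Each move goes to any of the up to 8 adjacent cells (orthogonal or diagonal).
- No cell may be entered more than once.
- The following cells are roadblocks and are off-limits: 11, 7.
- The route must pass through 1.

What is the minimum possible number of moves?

4

Any route passes through 1 somewhere between 4 and 5. Summing Chebyshev distances along the two legs (4 → 1 → 5) gives a lower bound of 3 + 1 = 4 moves.
A route of 4 moves achieves this: 4 → 3 → 2 → 1 → 5.
Since 4 matches the lower bound, it is optimal.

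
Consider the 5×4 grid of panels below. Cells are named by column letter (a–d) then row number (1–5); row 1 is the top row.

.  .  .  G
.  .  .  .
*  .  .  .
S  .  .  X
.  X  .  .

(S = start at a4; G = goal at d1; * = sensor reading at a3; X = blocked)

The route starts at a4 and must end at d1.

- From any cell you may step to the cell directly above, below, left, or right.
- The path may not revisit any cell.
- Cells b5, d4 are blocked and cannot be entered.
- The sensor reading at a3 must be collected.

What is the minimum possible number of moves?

Any route passes through a3 somewhere between a4 and d1. Summing Manhattan distances along the two legs (a4 → a3 → d1) gives a lower bound of 1 + 5 = 6 moves.
A route of 6 moves achieves this: a4 → a3 → a2 → a1 → b1 → c1 → d1.
Since 6 matches the lower bound, it is optimal.

6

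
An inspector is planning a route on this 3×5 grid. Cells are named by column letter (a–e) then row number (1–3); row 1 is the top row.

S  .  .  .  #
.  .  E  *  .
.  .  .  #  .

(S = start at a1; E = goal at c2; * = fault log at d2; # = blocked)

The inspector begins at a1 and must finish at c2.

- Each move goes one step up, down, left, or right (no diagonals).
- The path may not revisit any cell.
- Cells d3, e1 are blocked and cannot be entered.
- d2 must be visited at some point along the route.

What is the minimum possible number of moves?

5

Any route passes through d2 somewhere between a1 and c2. Summing Manhattan distances along the two legs (a1 → d2 → c2) gives a lower bound of 4 + 1 = 5 moves.
A route of 5 moves achieves this: a1 → b1 → c1 → d1 → d2 → c2.
Since 5 matches the lower bound, it is optimal.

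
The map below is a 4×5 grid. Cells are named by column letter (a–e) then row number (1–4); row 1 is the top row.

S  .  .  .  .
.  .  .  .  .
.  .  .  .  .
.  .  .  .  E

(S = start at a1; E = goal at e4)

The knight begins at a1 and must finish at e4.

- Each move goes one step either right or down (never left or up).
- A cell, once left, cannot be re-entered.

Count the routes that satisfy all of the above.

35

A right/down-only route from a1 to e4 makes exactly 3 down-moves and 4 right-moves in some order.
With no other constraints that would be C(7,3) = 35 routes.
That gives 35 routes.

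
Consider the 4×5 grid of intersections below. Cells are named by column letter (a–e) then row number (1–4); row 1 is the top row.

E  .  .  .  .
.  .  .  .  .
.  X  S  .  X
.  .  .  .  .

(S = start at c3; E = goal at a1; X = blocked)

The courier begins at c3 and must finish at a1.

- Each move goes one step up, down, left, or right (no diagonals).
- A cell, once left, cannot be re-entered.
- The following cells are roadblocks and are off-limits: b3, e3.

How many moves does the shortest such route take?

The Manhattan distance from c3 to a1 is |3−1| + |3−1| = 4, so at least 4 moves are needed.
A route of 4 moves achieves this: c3 → c2 → c1 → b1 → a1.
Since 4 matches the lower bound, it is optimal.

4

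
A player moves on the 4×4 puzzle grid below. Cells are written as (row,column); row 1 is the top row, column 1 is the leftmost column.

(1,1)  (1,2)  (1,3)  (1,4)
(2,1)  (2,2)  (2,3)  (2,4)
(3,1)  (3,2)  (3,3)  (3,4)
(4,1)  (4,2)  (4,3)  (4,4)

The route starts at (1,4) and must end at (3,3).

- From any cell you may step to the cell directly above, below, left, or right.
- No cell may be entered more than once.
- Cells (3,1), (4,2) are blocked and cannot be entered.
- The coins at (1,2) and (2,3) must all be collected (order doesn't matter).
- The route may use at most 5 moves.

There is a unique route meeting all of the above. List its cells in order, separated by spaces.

The budget equals the shortest possible length, so every move has to be on a shortest route through the required cells.
Route from (1,4): 2× left (reaching (1,2)), down to (2,2), right to (2,3), down to (3,3) — 5 moves in all.
Check: all required cells visited; 5 ≤ 5 moves.

(1,4) (1,3) (1,2) (2,2) (2,3) (3,3)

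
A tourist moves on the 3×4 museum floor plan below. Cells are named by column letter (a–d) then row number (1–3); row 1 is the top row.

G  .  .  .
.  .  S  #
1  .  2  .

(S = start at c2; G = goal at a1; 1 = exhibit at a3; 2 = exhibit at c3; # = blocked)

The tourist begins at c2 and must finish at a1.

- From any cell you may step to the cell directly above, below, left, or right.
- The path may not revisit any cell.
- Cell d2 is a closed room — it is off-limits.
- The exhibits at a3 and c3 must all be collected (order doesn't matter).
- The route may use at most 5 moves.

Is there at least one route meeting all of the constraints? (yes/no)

yes

One route that works: c2 → c3 → b3 → a3 → a2 → a1.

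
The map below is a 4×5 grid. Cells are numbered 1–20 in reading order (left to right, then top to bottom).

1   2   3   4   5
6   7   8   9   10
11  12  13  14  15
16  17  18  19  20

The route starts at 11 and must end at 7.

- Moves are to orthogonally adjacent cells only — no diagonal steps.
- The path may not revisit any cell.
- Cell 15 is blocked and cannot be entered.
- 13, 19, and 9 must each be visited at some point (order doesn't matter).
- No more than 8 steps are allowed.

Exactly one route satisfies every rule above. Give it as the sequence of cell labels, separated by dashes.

11 - 12 - 13 - 18 - 19 - 14 - 9 - 8 - 7

The budget equals the shortest possible length, so every move has to be on a shortest route through the required cells.
Route from 11: right 2 to 13, down 1 to 18, right 1 to 19, up 2 to 9, left 2 to 7 — 8 moves in all.
Check: all required cells visited; 8 ≤ 8 moves.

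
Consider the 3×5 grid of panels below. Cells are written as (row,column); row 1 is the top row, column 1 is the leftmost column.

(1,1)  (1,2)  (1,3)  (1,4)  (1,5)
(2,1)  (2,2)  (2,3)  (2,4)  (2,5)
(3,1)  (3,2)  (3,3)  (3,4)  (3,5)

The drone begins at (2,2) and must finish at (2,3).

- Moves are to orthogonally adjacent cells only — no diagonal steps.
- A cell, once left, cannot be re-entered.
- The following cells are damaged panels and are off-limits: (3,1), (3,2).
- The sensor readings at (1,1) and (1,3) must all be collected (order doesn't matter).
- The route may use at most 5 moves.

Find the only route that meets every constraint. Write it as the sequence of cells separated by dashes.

The budget equals the shortest possible length, so every move has to be on a shortest route through the required cells.
Route from (2,2): left 1 to (2,1), up 1 to (1,1), right 2 to (1,3), down 1 to (2,3) — 5 moves in all.
Check: all required cells visited; 5 ≤ 5 moves.

(2,2) - (2,1) - (1,1) - (1,2) - (1,3) - (2,3)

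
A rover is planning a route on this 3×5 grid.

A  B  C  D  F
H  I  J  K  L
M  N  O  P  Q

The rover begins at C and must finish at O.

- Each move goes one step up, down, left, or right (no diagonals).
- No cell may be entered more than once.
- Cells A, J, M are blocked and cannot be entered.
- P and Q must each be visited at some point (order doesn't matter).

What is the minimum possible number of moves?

Any route passes through P and Q in some order between C and O. Summing Manhattan distances along each leg and taking the cheapest ordering (C → P → Q → O) gives a lower bound of 3 + 1 + 2 = 6 moves.
A route of 6 moves achieves this: C → D → K → L → Q → P → O.
Since 6 matches the lower bound, it is optimal.

6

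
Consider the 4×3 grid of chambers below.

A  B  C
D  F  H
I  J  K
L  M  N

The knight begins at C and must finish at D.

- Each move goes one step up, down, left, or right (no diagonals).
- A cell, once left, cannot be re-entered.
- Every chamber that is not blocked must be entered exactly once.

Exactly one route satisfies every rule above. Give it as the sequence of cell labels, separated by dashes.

Need to visit all 12 open cells exactly once, starting at C and ending at D.
Cell L has only two open neighbours (I and M), so the path must pass straight through it: one of those is the cell it's entered from and the other is where it exits.
Route from C: 3× down (reaching N), 2× left (reaching L), up to I, right to J, 2× up (reaching B), left to A, down to D — 11 moves in all.
Check: all 12 open cells covered.

C - H - K - N - M - L - I - J - F - B - A - D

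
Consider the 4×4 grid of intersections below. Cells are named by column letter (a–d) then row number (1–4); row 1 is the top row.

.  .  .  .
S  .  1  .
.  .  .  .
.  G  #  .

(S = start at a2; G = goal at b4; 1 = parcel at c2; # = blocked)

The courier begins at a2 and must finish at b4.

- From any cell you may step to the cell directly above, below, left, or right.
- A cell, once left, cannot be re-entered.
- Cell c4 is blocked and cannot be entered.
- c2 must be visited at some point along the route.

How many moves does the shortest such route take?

5

Any route passes through c2 somewhere between a2 and b4. Summing Manhattan distances along the two legs (a2 → c2 → b4) gives a lower bound of 2 + 3 = 5 moves.
A route of 5 moves achieves this: a2 → b2 → c2 → c3 → b3 → b4.
Since 5 matches the lower bound, it is optimal.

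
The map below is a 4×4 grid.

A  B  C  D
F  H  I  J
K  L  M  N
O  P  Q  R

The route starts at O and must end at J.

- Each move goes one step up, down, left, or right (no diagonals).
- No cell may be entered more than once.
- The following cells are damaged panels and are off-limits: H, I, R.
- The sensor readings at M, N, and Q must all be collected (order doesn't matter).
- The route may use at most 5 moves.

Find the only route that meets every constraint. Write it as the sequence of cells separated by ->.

The 5-move cap with required stops at M, N, Q leaves no slack for detours.
Route from O: 2× right (reaching Q), up to M, right to N, up to J — 5 moves in all.
Check: all required cells visited; 5 ≤ 5 moves.

O -> P -> Q -> M -> N -> J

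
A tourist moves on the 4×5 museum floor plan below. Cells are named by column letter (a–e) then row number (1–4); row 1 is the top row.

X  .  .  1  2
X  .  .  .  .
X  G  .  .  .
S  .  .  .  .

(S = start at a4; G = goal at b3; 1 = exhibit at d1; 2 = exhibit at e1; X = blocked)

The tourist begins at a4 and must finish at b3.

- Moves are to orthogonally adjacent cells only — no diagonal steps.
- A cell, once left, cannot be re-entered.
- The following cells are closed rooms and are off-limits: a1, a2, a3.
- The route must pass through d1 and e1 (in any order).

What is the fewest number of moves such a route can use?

12

Any route passes through d1 and e1 in some order between a4 and b3. Summing Manhattan distances along each leg and taking the cheapest ordering (a4 → d1 → e1 → b3) gives a lower bound of 6 + 1 + 5 = 12 moves.
A route of 12 moves achieves this: a4 → b4 → c4 → c3 → c2 → d2 → e2 → e1 → d1 → c1 → b1 → b2 → b3.
Since 12 matches the lower bound, it is optimal.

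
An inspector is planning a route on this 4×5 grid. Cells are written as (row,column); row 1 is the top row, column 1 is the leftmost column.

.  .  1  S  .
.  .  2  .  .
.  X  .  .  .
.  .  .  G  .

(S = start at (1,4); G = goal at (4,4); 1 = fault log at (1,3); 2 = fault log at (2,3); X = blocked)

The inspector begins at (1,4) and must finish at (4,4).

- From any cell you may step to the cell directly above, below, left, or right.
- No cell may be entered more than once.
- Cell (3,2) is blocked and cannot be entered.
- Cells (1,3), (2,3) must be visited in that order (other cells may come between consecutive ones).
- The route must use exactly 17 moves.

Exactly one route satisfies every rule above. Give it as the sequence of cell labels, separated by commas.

The waypoints must appear in the order (1,3), (2,3), with no cell reused.
Route from (1,4): left 1 to (1,3), down 1 to (2,3), left 1 to (2,2), up 1 to (1,2), left 1 to (1,1), down 3 to (4,1), right 2 to (4,3), up 1 to (3,3), right 1 to (3,4), up 1 to (2,4), right 1 to (2,5), down 2 to (4,5), left 1 to (4,4) — 17 moves in all.
Check: order respected (1 at step 1, 2 at step 2); 17 moves as required.

(1,4), (1,3), (2,3), (2,2), (1,2), (1,1), (2,1), (3,1), (4,1), (4,2), (4,3), (3,3), (3,4), (2,4), (2,5), (3,5), (4,5), (4,4)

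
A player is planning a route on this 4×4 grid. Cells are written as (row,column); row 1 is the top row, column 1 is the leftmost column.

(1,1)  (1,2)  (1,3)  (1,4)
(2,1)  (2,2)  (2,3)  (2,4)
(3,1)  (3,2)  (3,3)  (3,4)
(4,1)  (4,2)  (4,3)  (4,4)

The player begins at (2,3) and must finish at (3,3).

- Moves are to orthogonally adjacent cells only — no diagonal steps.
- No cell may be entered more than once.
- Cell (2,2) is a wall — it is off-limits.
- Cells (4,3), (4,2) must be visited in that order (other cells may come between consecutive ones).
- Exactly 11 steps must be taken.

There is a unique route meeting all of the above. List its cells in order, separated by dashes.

(2,3) - (1,3) - (1,4) - (2,4) - (3,4) - (4,4) - (4,3) - (4,2) - (4,1) - (3,1) - (3,2) - (3,3)

The waypoints must appear in the order (4,3), (4,2), with no cell reused.
Route from (2,3): up to (1,3), right to (1,4), 3× down (reaching (4,4)), 3× left (reaching (4,1)), up to (3,1), 2× right (reaching (3,3)) — 11 moves in all.
Check: order respected ((4,3) at step 6, (4,2) at step 7); 11 moves as required.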